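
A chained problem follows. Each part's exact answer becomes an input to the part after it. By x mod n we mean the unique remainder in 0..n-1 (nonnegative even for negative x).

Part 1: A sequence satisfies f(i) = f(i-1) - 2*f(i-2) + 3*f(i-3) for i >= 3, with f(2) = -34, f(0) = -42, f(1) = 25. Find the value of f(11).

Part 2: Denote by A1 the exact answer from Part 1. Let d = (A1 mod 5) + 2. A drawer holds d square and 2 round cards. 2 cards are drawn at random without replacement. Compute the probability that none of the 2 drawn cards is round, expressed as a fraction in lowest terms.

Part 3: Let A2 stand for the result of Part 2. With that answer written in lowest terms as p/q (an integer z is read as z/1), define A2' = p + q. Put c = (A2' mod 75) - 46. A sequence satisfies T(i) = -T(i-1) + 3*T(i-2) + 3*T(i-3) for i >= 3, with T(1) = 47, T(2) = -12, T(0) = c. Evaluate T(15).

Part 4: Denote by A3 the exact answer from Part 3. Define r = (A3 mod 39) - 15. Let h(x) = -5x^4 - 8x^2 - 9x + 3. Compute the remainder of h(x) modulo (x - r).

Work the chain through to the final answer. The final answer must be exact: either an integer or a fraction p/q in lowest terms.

Part 1: f(3) = 1*(-34) - 2*(25) + 3*(-42) = -210; iterating: f(3)=-210, f(4)=-67, f(5)=251, f(6)=-245, f(7)=-948, f(8)=295, f(9)=1456, f(10)=-1978, f(11)=-4005; answer -4005
Part 2: A1 = -4005; d = 2; total draws C(4,2) = 6; favorable C(2,2) = 1; P = 1/6; answer 1/6
Part 3: A2 = 1/6; threaded value p + q = 7; c = -39; T(3) = -1*(-12) + 3*(47) + 3*(-39) = 36; iterating: T(3)=36, T(4)=69, T(5)=3, T(6)=312, T(7)=-96, T(8)=1041, T(9)=-393, T(10)=3228, T(11)=-1284, T(12)=9789, T(13)=-3957, T(14)=29472, T(15)=-11976; answer -11976
Part 4: A3 = -11976; r = 21; remainder = value at the root: -5*(21)^4 - 8*(21)^2 - 9*(21)^1 + 3 = (-972405) + (-3528) + (-189) + (3) = -976119; answer -976119

-976119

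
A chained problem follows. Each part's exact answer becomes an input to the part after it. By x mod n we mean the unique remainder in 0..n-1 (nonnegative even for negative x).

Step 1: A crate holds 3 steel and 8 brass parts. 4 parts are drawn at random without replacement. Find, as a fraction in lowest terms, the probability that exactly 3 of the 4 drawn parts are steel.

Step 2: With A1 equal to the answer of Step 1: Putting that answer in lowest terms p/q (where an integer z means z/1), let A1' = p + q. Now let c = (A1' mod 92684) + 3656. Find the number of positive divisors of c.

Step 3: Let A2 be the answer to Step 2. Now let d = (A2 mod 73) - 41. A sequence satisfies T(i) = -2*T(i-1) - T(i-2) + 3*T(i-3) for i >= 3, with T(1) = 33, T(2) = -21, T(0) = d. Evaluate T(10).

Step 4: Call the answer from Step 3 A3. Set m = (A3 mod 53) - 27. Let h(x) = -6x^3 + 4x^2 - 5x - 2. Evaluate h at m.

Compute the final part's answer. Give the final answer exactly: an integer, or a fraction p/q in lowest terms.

Step 1: total draws C(11,4) = 330; favorable C(3,3)*C(8,1) = 8; P = 4/165; answer 4/165
Step 2: A1 = 4/165; threaded value p + q = 169; c = 3825; 3825 = 3^2 * 5^2 * 17; number of divisors = (2+1) * (2+1) * (1+1) = 18; answer 18
Step 3: A2 = 18; d = -23; T(3) = -2*(-21) - 1*(33) + 3*(-23) = -60; iterating: T(3)=-60, T(4)=240, T(5)=-483, T(6)=546, T(7)=111, T(8)=-2217, T(9)=5961, T(10)=-9372; answer -9372
Step 4: A3 = -9372; m = -18; -6*(-18)^3 + 4*(-18)^2 - 5*(-18)^1 - 2 = (34992) + (1296) + (90) + (-2) = 36376; answer 36376

36376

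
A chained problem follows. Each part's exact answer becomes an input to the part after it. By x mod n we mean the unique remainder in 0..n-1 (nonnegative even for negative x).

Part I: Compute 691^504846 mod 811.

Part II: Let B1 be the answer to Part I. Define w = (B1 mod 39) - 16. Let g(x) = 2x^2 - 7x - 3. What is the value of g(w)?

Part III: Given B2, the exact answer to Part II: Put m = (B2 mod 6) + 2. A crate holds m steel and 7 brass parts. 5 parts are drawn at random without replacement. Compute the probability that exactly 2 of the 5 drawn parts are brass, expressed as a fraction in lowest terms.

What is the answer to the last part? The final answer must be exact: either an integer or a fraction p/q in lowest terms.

Part I: squarings mod 811: 691^1=691, 691^2=613, 691^4=276, 691^8=753, 691^16=120, 691^32=613, 691^64=276, 691^128=753, 691^256=120, 691^512=613, 691^1024=276, 691^2048=753, 691^4096=120, 691^8192=613, 691^16384=276, 691^32768=753, 691^65536=120, 691^131072=613, 691^262144=276; 691^504846 = 691^2 * 691^4 * 691^8 * 691^1024 * 691^4096 * 691^8192 * 691^32768 * 691^65536 * 691^131072 * 691^262144 = 500 (mod 811); answer 500
Part II: B1 = 500; w = 16; 2*(16)^2 - 7*(16)^1 - 3 = (512) + (-112) + (-3) = 397; answer 397
Part III: B2 = 397; m = 3; total draws C(10,5) = 252; favorable C(7,2)*C(3,3) = 21; P = 1/12; answer 1/12

1/12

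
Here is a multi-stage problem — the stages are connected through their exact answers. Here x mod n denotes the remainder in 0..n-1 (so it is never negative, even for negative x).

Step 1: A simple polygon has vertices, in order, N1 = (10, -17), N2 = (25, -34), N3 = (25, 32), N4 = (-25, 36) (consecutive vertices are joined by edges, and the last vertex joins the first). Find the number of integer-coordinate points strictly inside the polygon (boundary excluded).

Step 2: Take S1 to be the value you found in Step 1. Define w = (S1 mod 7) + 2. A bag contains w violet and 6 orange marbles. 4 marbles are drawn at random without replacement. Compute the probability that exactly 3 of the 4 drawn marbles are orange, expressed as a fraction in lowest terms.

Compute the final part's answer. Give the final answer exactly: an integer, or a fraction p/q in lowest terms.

10/21

Step 1: cross terms: (10*-34 - 25*-17)=85, (25*32 - 25*-34)=1650, (25*36 - -25*32)=1700, (-25*-17 - 10*36)=65; twice the area = |3500| = 3500; area = 1750; boundary points = 1 + 66 + 2 + 1 = 70; strictly interior points = area - boundary/2 + 1 = 1716; answer 1716
Step 2: S1 = 1716; w = 3; total draws C(9,4) = 126; favorable C(6,3)*C(3,1) = 60; P = 10/21; answer 10/21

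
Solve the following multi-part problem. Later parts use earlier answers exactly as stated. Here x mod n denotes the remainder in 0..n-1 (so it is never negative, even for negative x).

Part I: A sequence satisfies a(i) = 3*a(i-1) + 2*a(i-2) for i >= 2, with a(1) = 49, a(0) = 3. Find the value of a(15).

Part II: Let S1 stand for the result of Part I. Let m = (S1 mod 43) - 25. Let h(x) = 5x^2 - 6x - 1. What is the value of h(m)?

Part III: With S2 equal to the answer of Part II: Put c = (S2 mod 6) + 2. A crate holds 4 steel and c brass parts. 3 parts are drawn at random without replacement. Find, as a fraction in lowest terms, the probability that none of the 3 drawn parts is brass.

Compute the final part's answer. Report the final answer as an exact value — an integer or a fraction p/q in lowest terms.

1/30

Part I: a(2) = 3*(49) + 2*(3) = 153; iterating: a(2)=153, a(3)=557, a(4)=1977, a(5)=7045, a(6)=25089, a(7)=89357, a(8)=318249, a(9)=1133461, a(10)=4036881, a(11)=14377565, a(12)=51206457, a(13)=182374501, a(14)=649536417, a(15)=2313358253; answer 2313358253
Part II: S1 = 2313358253; m = -19; 5*(-19)^2 - 6*(-19)^1 - 1 = (1805) + (114) + (-1) = 1918; answer 1918
Part III: S2 = 1918; c = 6; total draws C(10,3) = 120; favorable C(4,3) = 4; P = 1/30; answer 1/30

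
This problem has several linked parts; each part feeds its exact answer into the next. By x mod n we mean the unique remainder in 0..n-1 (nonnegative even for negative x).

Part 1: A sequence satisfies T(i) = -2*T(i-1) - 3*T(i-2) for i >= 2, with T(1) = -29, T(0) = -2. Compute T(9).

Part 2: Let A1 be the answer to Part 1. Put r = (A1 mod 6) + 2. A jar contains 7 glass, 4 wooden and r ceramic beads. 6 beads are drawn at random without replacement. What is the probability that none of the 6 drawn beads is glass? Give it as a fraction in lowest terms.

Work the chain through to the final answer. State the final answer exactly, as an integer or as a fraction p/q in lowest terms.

1/429

Part 1: T(2) = -2*(-29) - 3*(-2) = 64; iterating: T(2)=64, T(3)=-41, T(4)=-110, T(5)=343, T(6)=-356, T(7)=-317, T(8)=1702, T(9)=-2453; answer -2453
Part 2: A1 = -2453; r = 3; total draws C(14,6) = 3003; favorable C(7,6) = 7; P = 1/429; answer 1/429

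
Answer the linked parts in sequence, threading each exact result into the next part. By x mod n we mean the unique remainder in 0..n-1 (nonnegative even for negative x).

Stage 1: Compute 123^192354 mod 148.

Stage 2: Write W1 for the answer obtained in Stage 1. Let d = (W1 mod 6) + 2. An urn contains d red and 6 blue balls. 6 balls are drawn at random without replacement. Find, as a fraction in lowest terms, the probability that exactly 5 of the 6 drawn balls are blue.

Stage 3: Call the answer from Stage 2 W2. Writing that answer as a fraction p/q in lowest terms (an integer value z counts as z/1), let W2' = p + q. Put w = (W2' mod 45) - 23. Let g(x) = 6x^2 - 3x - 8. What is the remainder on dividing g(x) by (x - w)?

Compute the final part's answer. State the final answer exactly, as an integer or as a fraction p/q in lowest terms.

Stage 1: squarings mod 148: 123^1=123, 123^2=33, 123^4=53, 123^8=145, 123^16=9, 123^32=81, 123^64=49, 123^128=33, 123^256=53, 123^512=145, 123^1024=9, 123^2048=81, 123^4096=49, 123^8192=33, 123^16384=53, 123^32768=145, 123^65536=9, 123^131072=81; 123^192354 = 123^2 * 123^32 * 123^64 * 123^256 * 123^512 * 123^1024 * 123^2048 * 123^8192 * 123^16384 * 123^32768 * 123^131072 = 121 (mod 148); answer 121
Stage 2: W1 = 121; d = 3; total draws C(9,6) = 84; favorable C(6,5)*C(3,1) = 18; P = 3/14; answer 3/14
Stage 3: W2 = 3/14; threaded value p + q = 17; w = -6; remainder = value at the root: 6*(-6)^2 - 3*(-6)^1 - 8 = (216) + (18) + (-8) = 226; answer 226

226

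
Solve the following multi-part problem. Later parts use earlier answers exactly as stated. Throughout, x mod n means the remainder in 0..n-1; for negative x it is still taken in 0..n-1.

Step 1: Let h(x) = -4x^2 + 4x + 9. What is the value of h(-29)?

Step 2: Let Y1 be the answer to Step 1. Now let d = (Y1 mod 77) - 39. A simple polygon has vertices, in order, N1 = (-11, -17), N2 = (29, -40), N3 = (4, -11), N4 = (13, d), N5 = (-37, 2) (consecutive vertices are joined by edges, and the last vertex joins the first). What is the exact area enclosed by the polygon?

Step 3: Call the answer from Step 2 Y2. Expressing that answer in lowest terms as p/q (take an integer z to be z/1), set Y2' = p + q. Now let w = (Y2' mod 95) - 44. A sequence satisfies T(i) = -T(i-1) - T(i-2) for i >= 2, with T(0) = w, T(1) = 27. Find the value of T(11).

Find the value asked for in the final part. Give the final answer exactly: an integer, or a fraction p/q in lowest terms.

Step 1: -4*(-29)^2 + 4*(-29)^1 + 9 = (-3364) + (-116) + (9) = -3471; answer -3471
Step 2: Y1 = -3471; d = 32; cross terms: (-11*-40 - 29*-17)=933, (29*-11 - 4*-40)=-159, (4*32 - 13*-11)=271, (13*2 - -37*32)=1210, (-37*-17 - -11*2)=651; twice the area = |2906| = 2906; area = 1453; answer 1453
Step 3: Y2 = 1453; threaded value p + q = 1454; w = -15; T(2) = -1*(27) - 1*(-15) = -12; iterating: T(2)=-12, T(3)=-15, T(4)=27, T(5)=-12, T(6)=-15, T(7)=27, T(8)=-12, T(9)=-15, T(10)=27, T(11)=-12; answer -12

-12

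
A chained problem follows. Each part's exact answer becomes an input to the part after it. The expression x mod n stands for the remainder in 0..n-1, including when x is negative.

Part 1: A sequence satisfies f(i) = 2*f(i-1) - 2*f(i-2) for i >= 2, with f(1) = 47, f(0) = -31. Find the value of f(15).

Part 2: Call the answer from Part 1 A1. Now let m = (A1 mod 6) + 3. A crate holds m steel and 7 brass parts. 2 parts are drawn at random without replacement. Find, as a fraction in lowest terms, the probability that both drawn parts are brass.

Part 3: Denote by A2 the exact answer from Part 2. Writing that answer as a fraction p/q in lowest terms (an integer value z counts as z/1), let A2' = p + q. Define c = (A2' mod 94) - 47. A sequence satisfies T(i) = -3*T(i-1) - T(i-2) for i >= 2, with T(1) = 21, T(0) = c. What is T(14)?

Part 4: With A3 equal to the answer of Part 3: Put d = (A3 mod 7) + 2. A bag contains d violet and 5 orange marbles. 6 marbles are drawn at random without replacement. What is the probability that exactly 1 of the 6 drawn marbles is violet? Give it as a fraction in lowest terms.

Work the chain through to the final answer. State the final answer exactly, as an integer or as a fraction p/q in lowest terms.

1/77

Part 1: f(2) = 2*(47) - 2*(-31) = 156; iterating: f(2)=156, f(3)=218, f(4)=124, f(5)=-188, f(6)=-624, f(7)=-872, f(8)=-496, f(9)=752, f(10)=2496, f(11)=3488, f(12)=1984, f(13)=-3008, f(14)=-9984, f(15)=-13952; answer -13952
Part 2: A1 = -13952; m = 7; total draws C(14,2) = 91; favorable C(7,2) = 21; P = 3/13; answer 3/13
Part 3: A2 = 3/13; threaded value p + q = 16; c = -31; T(2) = -3*(21) - 1*(-31) = -32; iterating: T(2)=-32, T(3)=75, T(4)=-193, T(5)=504, T(6)=-1319, T(7)=3453, T(8)=-9040, T(9)=23667, T(10)=-61961, T(11)=162216, T(12)=-424687, T(13)=1111845, T(14)=-2910848; answer -2910848
Part 4: A3 = -2910848; d = 6; total draws C(11,6) = 462; favorable C(6,1)*C(5,5) = 6; P = 1/77; answer 1/77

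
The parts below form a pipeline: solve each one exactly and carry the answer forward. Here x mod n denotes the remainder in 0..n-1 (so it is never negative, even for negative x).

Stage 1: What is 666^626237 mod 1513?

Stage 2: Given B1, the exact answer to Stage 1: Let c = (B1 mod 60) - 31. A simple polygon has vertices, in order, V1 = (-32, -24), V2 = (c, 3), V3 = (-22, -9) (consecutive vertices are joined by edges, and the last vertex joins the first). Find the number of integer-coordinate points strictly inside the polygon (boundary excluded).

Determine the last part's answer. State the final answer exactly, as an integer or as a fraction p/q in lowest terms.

50

Stage 1: squarings mod 1513: 666^1=666, 666^2=247, 666^4=489, 666^8=67, 666^16=1463, 666^32=987, 666^64=1310, 666^128=358, 666^256=1072, 666^512=817, 666^1024=256, 666^2048=477, 666^4096=579, 666^8192=868, 666^16384=1463, 666^32768=987, 666^65536=1310, 666^131072=358, 666^262144=1072, 666^524288=817; 666^626237 = 666^1 * 666^4 * 666^8 * 666^16 * 666^32 * 666^512 * 666^1024 * 666^2048 * 666^32768 * 666^65536 * 666^524288 = 1270 (mod 1513); answer 1270
Stage 2: B1 = 1270; c = -21; cross terms: (-32*3 - -21*-24)=-600, (-21*-9 - -22*3)=255, (-22*-24 - -32*-9)=240; twice the area = |-105| = 105; area = 105/2; boundary points = 1 + 1 + 5 = 7; strictly interior points = area - boundary/2 + 1 = 50; answer 50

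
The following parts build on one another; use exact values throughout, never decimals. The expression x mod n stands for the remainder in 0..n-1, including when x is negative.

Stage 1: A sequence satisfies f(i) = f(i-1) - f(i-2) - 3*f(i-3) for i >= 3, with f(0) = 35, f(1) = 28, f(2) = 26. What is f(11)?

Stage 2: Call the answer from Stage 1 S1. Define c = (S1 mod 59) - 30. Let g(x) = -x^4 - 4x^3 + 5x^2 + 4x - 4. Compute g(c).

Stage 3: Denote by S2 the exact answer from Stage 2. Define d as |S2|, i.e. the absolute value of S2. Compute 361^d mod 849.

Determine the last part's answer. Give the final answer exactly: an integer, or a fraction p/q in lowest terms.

Stage 1: f(3) = 1*(26) - 1*(28) - 3*(35) = -107; iterating: f(3)=-107, f(4)=-217, f(5)=-188, f(6)=350, f(7)=1189, f(8)=1403, f(9)=-836, f(10)=-5806, f(11)=-9179; answer -9179
Stage 2: S1 = -9179; c = -5; -1*(-5)^4 - 4*(-5)^3 + 5*(-5)^2 + 4*(-5)^1 - 4 = (-625) + (500) + (125) + (-20) + (-4) = -24; answer -24
Stage 3: S2 = -24; d = 24; squarings mod 849: 361^1=361, 361^2=424, 361^4=637, 361^8=796, 361^16=262; 361^24 = 361^8 * 361^16 = 547 (mod 849); answer 547

547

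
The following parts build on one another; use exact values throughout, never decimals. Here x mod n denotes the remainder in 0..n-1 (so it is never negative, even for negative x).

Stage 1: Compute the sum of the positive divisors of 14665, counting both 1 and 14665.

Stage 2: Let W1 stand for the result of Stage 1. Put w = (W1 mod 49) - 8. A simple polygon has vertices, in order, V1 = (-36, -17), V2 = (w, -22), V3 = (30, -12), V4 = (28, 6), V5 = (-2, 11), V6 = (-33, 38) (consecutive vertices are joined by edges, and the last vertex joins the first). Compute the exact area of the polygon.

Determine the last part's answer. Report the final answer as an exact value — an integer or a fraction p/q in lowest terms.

Stage 1: 14665 = 5 * 7 * 419; sigma = (1 + 5) * (1 + 7) * (1 + 419) = 6 * 8 * 420 = 20160; answer 20160
Stage 2: W1 = 20160; w = 13; cross terms: (-36*-22 - 13*-17)=1013, (13*-12 - 30*-22)=504, (30*6 - 28*-12)=516, (28*11 - -2*6)=320, (-2*38 - -33*11)=287, (-33*-17 - -36*38)=1929; twice the area = |4569| = 4569; area = 4569/2; answer 4569/2

4569/2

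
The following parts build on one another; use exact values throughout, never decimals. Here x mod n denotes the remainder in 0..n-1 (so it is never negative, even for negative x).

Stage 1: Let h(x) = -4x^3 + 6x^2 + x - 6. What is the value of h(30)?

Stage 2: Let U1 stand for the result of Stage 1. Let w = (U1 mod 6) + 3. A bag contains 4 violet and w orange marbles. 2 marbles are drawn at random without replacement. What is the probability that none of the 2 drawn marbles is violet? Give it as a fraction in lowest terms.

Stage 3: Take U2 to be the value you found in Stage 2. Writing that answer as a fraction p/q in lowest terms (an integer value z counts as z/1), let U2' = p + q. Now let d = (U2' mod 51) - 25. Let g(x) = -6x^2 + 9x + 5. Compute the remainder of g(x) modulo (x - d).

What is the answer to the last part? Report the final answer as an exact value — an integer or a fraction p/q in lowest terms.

Stage 1: -4*(30)^3 + 6*(30)^2 + 1*(30)^1 - 6 = (-108000) + (5400) + (30) + (-6) = -102576; answer -102576
Stage 2: U1 = -102576; w = 3; total draws C(7,2) = 21; favorable C(3,2) = 3; P = 1/7; answer 1/7
Stage 3: U2 = 1/7; threaded value p + q = 8; d = -17; remainder = value at the root: -6*(-17)^2 + 9*(-17)^1 + 5 = (-1734) + (-153) + (5) = -1882; answer -1882

-1882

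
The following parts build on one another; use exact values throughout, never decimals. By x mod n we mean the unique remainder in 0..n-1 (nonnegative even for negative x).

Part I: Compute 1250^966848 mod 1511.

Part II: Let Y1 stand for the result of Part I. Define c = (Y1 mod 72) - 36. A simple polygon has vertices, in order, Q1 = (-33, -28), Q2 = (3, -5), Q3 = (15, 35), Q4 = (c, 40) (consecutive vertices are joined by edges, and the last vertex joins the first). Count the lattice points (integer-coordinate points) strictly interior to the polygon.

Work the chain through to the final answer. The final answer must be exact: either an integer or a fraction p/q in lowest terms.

983

Part I: squarings mod 1511: 1250^1=1250, 1250^2=126, 1250^4=766, 1250^8=488, 1250^16=917, 1250^32=773, 1250^64=684, 1250^128=957, 1250^256=183, 1250^512=247, 1250^1024=569, 1250^2048=407, 1250^4096=950, 1250^8192=433, 1250^16384=125, 1250^32768=515, 1250^65536=800, 1250^131072=847, 1250^262144=1195, 1250^524288=130; 1250^966848 = 1250^64 * 1250^128 * 1250^16384 * 1250^32768 * 1250^131072 * 1250^262144 * 1250^524288 = 546 (mod 1511); answer 546
Part II: Y1 = 546; c = 6; cross terms: (-33*-5 - 3*-28)=249, (3*35 - 15*-5)=180, (15*40 - 6*35)=390, (6*-28 - -33*40)=1152; twice the area = |1971| = 1971; area = 1971/2; boundary points = 1 + 4 + 1 + 1 = 7; strictly interior points = area - boundary/2 + 1 = 983; answer 983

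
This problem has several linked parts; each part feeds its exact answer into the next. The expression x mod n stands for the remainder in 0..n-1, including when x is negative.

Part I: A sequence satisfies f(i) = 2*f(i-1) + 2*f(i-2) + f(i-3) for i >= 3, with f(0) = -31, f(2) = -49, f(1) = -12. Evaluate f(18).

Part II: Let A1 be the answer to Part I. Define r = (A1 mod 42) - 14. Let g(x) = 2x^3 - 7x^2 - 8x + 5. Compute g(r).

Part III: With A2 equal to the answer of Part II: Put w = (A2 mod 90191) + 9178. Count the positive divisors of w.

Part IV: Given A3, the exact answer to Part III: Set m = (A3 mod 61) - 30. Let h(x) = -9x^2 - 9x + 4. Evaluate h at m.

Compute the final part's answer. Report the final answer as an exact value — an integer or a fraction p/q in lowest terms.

Part I: f(3) = 2*(-49) + 2*(-12) + 1*(-31) = -153; iterating: f(3)=-153, f(4)=-416, f(5)=-1187, f(6)=-3359, f(7)=-9508, f(8)=-26921, f(9)=-76217, f(10)=-215784, f(11)=-610923, f(12)=-1729631, f(13)=-4896892, f(14)=-13863969, f(15)=-39251353, f(16)=-111127536, f(17)=-314621747, f(18)=-890749919; answer -890749919
Part II: A1 = -890749919; r = 11; 2*(11)^3 - 7*(11)^2 - 8*(11)^1 + 5 = (2662) + (-847) + (-88) + (5) = 1732; answer 1732
Part III: A2 = 1732; w = 10910; 10910 = 2 * 5 * 1091; number of divisors = (1+1) * (1+1) * (1+1) = 8; answer 8
Part IV: A3 = 8; m = -22; -9*(-22)^2 - 9*(-22)^1 + 4 = (-4356) + (198) + (4) = -4154; answer -4154

-4154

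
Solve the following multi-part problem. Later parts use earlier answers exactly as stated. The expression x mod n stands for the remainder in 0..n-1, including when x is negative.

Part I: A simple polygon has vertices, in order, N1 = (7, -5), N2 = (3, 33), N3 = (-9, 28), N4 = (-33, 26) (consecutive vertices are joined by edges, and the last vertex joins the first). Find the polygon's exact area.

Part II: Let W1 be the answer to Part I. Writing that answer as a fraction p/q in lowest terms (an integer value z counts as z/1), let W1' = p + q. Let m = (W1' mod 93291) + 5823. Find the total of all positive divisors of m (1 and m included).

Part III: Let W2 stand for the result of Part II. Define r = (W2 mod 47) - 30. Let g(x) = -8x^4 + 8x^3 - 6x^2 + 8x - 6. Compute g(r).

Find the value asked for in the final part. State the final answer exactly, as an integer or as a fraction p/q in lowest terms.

-888558

Part I: cross terms: (7*33 - 3*-5)=246, (3*28 - -9*33)=381, (-9*26 - -33*28)=690, (-33*-5 - 7*26)=-17; twice the area = |1300| = 1300; area = 650; answer 650
Part II: W1 = 650; threaded value p + q = 651; m = 6474; 6474 = 2 * 3 * 13 * 83; sigma = (1 + 2) * (1 + 3) * (1 + 13) * (1 + 83) = 3 * 4 * 14 * 84 = 14112; answer 14112
Part III: W2 = 14112; r = -18; -8*(-18)^4 + 8*(-18)^3 - 6*(-18)^2 + 8*(-18)^1 - 6 = (-839808) + (-46656) + (-1944) + (-144) + (-6) = -888558; answer -888558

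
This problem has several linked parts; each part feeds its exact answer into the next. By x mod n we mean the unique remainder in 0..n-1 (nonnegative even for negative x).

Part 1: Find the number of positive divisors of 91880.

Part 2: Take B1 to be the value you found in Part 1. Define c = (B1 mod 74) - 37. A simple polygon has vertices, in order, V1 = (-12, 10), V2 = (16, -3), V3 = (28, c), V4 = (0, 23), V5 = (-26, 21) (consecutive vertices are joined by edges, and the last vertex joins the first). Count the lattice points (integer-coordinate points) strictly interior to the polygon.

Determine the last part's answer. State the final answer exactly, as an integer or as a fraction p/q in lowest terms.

Part 1: 91880 = 2^3 * 5 * 2297; number of divisors = (3+1) * (1+1) * (1+1) = 16; answer 16
Part 2: B1 = 16; c = -21; cross terms: (-12*-3 - 16*10)=-124, (16*-21 - 28*-3)=-252, (28*23 - 0*-21)=644, (0*21 - -26*23)=598, (-26*10 - -12*21)=-8; twice the area = |858| = 858; area = 429; boundary points = 1 + 6 + 4 + 2 + 1 = 14; strictly interior points = area - boundary/2 + 1 = 423; answer 423

423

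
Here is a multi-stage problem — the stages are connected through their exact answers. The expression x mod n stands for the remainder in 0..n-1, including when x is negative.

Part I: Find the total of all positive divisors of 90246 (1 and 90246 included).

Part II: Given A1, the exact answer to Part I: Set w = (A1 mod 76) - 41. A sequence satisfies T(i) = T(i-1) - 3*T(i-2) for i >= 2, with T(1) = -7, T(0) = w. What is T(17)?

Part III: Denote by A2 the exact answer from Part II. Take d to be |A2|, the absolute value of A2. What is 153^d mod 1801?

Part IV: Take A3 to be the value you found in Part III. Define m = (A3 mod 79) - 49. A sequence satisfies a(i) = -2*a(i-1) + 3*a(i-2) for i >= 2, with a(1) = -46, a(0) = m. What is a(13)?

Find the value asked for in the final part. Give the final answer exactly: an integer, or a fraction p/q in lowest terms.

Part I: 90246 = 2 * 3 * 13^2 * 89; sigma = (1 + 2) * (1 + 3) * (1 + 13 + 169) * (1 + 89) = 3 * 4 * 183 * 90 = 197640; answer 197640
Part II: A1 = 197640; w = -1; T(2) = 1*(-7) - 3*(-1) = -4; iterating: T(2)=-4, T(3)=17, T(4)=29, T(5)=-22, T(6)=-109, T(7)=-43, T(8)=284, T(9)=413, T(10)=-439, T(11)=-1678, T(12)=-361, T(13)=4673, T(14)=5756, T(15)=-8263, T(16)=-25531, T(17)=-742; answer -742
Part III: A2 = -742; d = 742; squarings mod 1801: 153^1=153, 153^2=1797, 153^4=16, 153^8=256, 153^16=700, 153^32=128, 153^64=175, 153^128=8, 153^256=64, 153^512=494; 153^742 = 153^2 * 153^4 * 153^32 * 153^64 * 153^128 * 153^512 = 401 (mod 1801); answer 401
Part IV: A3 = 401; m = -43; a(2) = -2*(-46) + 3*(-43) = -37; iterating: a(2)=-37, a(3)=-64, a(4)=17, a(5)=-226, a(6)=503, a(7)=-1684, a(8)=4877, a(9)=-14806, a(10)=44243, a(11)=-132904, a(12)=398537, a(13)=-1195786; answer -1195786

-1195786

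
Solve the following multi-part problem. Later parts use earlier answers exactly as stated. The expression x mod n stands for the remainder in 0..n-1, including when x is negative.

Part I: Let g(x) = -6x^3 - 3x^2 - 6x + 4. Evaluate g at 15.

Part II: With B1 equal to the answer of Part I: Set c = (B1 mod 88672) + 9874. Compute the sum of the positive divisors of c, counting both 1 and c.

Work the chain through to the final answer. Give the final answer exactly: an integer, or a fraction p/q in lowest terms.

Part I: -6*(15)^3 - 3*(15)^2 - 6*(15)^1 + 4 = (-20250) + (-675) + (-90) + (4) = -21011; answer -21011
Part II: B1 = -21011; c = 77535; 77535 = 3^2 * 5 * 1723; sigma = (1 + 3 + 9) * (1 + 5) * (1 + 1723) = 13 * 6 * 1724 = 134472; answer 134472

134472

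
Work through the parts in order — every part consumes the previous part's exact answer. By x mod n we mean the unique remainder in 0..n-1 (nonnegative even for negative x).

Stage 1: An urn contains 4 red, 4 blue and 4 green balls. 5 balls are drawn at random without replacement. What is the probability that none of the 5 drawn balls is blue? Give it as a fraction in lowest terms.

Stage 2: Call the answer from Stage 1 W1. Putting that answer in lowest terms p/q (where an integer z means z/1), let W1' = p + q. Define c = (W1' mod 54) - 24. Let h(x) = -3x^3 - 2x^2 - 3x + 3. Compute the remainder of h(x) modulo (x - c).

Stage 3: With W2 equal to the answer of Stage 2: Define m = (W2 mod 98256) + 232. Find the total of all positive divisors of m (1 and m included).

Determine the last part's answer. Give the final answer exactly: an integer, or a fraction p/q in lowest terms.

30984

Stage 1: total draws C(12,5) = 792; favorable C(8,5) = 56; P = 7/99; answer 7/99
Stage 2: W1 = 7/99; threaded value p + q = 106; c = 28; remainder = value at the root: -3*(28)^3 - 2*(28)^2 - 3*(28)^1 + 3 = (-65856) + (-1568) + (-84) + (3) = -67505; answer -67505
Stage 3: W2 = -67505; m = 30983; 30983 is prime, so its only divisors are 1 and 30983; sigma = 1 + 30983 = 30984; answer 30984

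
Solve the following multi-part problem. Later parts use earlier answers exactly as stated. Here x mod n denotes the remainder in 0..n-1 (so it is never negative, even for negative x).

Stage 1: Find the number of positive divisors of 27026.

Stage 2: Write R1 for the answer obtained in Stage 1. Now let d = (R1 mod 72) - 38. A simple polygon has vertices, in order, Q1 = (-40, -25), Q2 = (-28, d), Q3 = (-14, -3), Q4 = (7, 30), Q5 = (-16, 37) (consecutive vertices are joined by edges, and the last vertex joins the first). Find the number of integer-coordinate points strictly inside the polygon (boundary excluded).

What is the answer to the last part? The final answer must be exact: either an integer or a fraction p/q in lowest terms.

Stage 1: 27026 = 2 * 13513; number of divisors = (1+1) * (1+1) = 4; answer 4
Stage 2: R1 = 4; d = -34; cross terms: (-40*-34 - -28*-25)=660, (-28*-3 - -14*-34)=-392, (-14*30 - 7*-3)=-399, (7*37 - -16*30)=739, (-16*-25 - -40*37)=1880; twice the area = |2488| = 2488; area = 1244; boundary points = 3 + 1 + 3 + 1 + 2 = 10; strictly interior points = area - boundary/2 + 1 = 1240; answer 1240

1240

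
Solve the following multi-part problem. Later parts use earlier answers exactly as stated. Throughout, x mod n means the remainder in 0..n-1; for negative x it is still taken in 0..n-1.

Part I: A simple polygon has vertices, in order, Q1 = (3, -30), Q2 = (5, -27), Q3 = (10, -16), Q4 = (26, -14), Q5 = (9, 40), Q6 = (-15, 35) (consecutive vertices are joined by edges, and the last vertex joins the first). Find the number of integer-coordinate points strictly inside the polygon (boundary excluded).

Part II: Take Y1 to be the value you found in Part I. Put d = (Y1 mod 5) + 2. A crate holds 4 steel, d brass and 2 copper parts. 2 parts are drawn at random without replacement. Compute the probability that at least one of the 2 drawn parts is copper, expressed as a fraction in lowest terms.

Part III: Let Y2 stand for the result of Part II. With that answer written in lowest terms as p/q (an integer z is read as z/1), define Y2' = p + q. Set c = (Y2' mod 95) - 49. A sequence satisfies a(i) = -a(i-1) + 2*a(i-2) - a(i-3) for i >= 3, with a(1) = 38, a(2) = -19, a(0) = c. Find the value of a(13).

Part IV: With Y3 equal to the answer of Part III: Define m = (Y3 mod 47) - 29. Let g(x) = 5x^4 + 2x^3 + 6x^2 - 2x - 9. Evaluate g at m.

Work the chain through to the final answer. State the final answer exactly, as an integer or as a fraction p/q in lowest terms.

Part I: cross terms: (3*-27 - 5*-30)=69, (5*-16 - 10*-27)=190, (10*-14 - 26*-16)=276, (26*40 - 9*-14)=1166, (9*35 - -15*40)=915, (-15*-30 - 3*35)=345; twice the area = |2961| = 2961; area = 2961/2; boundary points = 1 + 1 + 2 + 1 + 1 + 1 = 7; strictly interior points = area - boundary/2 + 1 = 1478; answer 1478
Part II: Y1 = 1478; d = 5; total draws C(11,2) = 55; complement C(9,2) = 36; favorable 55 - 36 = 19; P = 19/55; answer 19/55
Part III: Y2 = 19/55; threaded value p + q = 74; c = 25; a(3) = -1*(-19) + 2*(38) - 1*(25) = 70; iterating: a(3)=70, a(4)=-146, a(5)=305, a(6)=-667, a(7)=1423, a(8)=-3062, a(9)=6575, a(10)=-14122, a(11)=30334, a(12)=-65153, a(13)=139943; answer 139943
Part IV: Y3 = 139943; m = -5; 5*(-5)^4 + 2*(-5)^3 + 6*(-5)^2 - 2*(-5)^1 - 9 = (3125) + (-250) + (150) + (10) + (-9) = 3026; answer 3026

3026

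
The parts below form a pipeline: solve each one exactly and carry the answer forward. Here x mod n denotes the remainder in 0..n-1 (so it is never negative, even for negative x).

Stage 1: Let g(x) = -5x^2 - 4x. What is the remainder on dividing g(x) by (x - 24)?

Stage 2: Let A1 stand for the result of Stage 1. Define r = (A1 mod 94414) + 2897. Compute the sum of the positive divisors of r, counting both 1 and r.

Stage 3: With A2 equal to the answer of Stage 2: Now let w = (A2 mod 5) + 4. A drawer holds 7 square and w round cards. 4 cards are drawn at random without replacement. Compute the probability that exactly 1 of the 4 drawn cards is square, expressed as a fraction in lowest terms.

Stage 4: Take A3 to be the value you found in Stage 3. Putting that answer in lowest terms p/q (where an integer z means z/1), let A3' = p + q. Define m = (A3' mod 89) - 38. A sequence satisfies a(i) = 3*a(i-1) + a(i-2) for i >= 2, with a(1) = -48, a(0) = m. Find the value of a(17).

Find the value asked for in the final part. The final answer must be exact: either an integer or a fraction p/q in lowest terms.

Stage 1: remainder = value at the root: -5*(24)^2 - 4*(24)^1 = (-2880) + (-96) = -2976; answer -2976
Stage 2: A1 = -2976; r = 94335; 94335 = 3 * 5 * 19 * 331; sigma = (1 + 3) * (1 + 5) * (1 + 19) * (1 + 331) = 4 * 6 * 20 * 332 = 159360; answer 159360
Stage 3: A2 = 159360; w = 4; total draws C(11,4) = 330; favorable C(7,1)*C(4,3) = 28; P = 14/165; answer 14/165
Stage 4: A3 = 14/165; threaded value p + q = 179; m = -37; a(2) = 3*(-48) + 1*(-37) = -181; iterating: a(2)=-181, a(3)=-591, a(4)=-1954, a(5)=-6453, a(6)=-21313, a(7)=-70392, a(8)=-232489, a(9)=-767859, a(10)=-2536066, a(11)=-8376057, a(12)=-27664237, a(13)=-91368768, a(14)=-301770541, a(15)=-996680391, a(16)=-3291811714, a(17)=-10872115533; answer -10872115533

-10872115533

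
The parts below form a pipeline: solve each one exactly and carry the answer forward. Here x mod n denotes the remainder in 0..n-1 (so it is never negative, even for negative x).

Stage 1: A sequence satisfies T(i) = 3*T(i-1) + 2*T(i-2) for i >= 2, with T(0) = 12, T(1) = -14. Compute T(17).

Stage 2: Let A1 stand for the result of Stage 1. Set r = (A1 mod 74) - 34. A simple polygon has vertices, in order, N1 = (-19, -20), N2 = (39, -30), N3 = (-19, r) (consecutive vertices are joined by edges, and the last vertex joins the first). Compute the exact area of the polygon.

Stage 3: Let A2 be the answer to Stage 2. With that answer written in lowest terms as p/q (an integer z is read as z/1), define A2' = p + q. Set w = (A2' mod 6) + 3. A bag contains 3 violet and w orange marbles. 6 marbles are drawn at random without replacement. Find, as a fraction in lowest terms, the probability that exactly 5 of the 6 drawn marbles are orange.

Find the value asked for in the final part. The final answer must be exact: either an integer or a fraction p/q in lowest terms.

Stage 1: T(2) = 3*(-14) + 2*(12) = -18; iterating: T(2)=-18, T(3)=-82, T(4)=-282, T(5)=-1010, T(6)=-3594, T(7)=-12802, T(8)=-45594, T(9)=-162386, T(10)=-578346, T(11)=-2059810, T(12)=-7336122, T(13)=-26127986, T(14)=-93056202, T(15)=-331424578, T(16)=-1180386138, T(17)=-4204007570; answer -4204007570
Stage 2: A1 = -4204007570; r = 32; cross terms: (-19*-30 - 39*-20)=1350, (39*32 - -19*-30)=678, (-19*-20 - -19*32)=988; twice the area = |3016| = 3016; area = 1508; answer 1508
Stage 3: A2 = 1508; threaded value p + q = 1509; w = 6; total draws C(9,6) = 84; favorable C(6,5)*C(3,1) = 18; P = 3/14; answer 3/14

3/14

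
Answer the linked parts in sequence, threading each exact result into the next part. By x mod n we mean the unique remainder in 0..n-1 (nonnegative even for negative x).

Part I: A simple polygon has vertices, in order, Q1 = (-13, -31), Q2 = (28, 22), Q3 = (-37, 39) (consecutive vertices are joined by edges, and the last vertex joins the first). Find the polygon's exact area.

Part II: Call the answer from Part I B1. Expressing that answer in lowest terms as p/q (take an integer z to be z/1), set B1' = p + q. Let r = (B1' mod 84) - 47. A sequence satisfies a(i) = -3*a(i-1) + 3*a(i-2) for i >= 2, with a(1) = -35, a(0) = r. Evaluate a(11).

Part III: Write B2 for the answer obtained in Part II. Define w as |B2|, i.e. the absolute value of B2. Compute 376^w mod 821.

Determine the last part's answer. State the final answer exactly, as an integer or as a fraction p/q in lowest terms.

587

Part I: cross terms: (-13*22 - 28*-31)=582, (28*39 - -37*22)=1906, (-37*-31 - -13*39)=1654; twice the area = |4142| = 4142; area = 2071; answer 2071
Part II: B1 = 2071; threaded value p + q = 2072; r = 9; a(2) = -3*(-35) + 3*(9) = 132; iterating: a(2)=132, a(3)=-501, a(4)=1899, a(5)=-7200, a(6)=27297, a(7)=-103491, a(8)=392364, a(9)=-1487565, a(10)=5639787, a(11)=-21382056; answer -21382056
Part III: B2 = -21382056; w = 21382056; squarings mod 821: 376^1=376, 376^2=164, 376^4=624, 376^8=222, 376^16=24, 376^32=576, 376^64=92, 376^128=254, 376^256=478, 376^512=246, 376^1024=583, 376^2048=816, 376^4096=25, 376^8192=625, 376^16384=650, 376^32768=506, 376^65536=705, 376^131072=320, 376^262144=596, 376^524288=544, 376^1048576=376, 376^2097152=164, 376^4194304=624, 376^8388608=222, 376^16777216=24; 376^21382056 = 376^8 * 376^32 * 376^128 * 376^256 * 376^512 * 376^16384 * 376^131072 * 376^262144 * 376^4194304 * 376^16777216 = 587 (mod 821); answer 587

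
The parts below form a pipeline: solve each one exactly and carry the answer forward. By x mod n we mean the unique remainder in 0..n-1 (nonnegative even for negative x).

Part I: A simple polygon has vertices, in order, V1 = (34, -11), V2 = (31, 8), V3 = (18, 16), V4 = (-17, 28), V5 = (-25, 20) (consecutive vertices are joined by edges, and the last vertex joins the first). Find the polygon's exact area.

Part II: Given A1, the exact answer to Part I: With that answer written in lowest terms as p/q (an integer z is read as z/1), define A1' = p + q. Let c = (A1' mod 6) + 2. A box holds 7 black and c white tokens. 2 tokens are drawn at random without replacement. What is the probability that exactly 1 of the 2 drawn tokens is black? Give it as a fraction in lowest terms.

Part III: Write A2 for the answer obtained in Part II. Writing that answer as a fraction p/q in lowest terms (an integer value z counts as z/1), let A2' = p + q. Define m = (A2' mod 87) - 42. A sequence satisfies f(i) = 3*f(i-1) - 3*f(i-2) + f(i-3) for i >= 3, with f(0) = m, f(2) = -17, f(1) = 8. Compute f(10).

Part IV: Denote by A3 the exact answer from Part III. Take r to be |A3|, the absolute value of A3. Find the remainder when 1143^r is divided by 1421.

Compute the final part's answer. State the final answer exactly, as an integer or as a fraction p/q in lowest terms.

Part I: cross terms: (34*8 - 31*-11)=613, (31*16 - 18*8)=352, (18*28 - -17*16)=776, (-17*20 - -25*28)=360, (-25*-11 - 34*20)=-405; twice the area = |1696| = 1696; area = 848; answer 848
Part II: A1 = 848; threaded value p + q = 849; c = 5; total draws C(12,2) = 66; favorable C(7,1)*C(5,1) = 35; P = 35/66; answer 35/66
Part III: A2 = 35/66; threaded value p + q = 101; m = -28; f(3) = 3*(-17) - 3*(8) + 1*(-28) = -103; iterating: f(3)=-103, f(4)=-250, f(5)=-458, f(6)=-727, f(7)=-1057, f(8)=-1448, f(9)=-1900, f(10)=-2413; answer -2413
Part IV: A3 = -2413; r = 2413; squarings mod 1421: 1143^1=1143, 1143^2=550, 1143^4=1248, 1143^8=88, 1143^16=639, 1143^32=494, 1143^64=1045, 1143^128=697, 1143^256=1248, 1143^512=88, 1143^1024=639, 1143^2048=494; 1143^2413 = 1143^1 * 1143^4 * 1143^8 * 1143^32 * 1143^64 * 1143^256 * 1143^2048 = 940 (mod 1421); answer 940

940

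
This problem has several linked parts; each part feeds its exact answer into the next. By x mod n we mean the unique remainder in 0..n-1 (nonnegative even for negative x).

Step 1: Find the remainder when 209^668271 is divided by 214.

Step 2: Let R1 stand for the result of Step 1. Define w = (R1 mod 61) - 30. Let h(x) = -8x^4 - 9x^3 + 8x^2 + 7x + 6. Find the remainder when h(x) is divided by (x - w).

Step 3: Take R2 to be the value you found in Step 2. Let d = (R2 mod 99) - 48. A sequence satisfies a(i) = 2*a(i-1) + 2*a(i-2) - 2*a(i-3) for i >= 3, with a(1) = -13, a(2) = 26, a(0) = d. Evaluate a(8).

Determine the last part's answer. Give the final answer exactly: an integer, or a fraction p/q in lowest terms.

Step 1: squarings mod 214: 209^1=209, 209^2=25, 209^4=197, 209^8=75, 209^16=61, 209^32=83, 209^64=41, 209^128=183, 209^256=105, 209^512=111, 209^1024=123, 209^2048=149, 209^4096=159, 209^8192=29, 209^16384=199, 209^32768=11, 209^65536=121, 209^131072=89, 209^262144=3, 209^524288=9; 209^668271 = 209^1 * 209^2 * 209^4 * 209^8 * 209^32 * 209^64 * 209^512 * 209^4096 * 209^8192 * 209^131072 * 209^524288 = 143 (mod 214); answer 143
Step 2: R1 = 143; w = -9; remainder = value at the root: -8*(-9)^4 - 9*(-9)^3 + 8*(-9)^2 + 7*(-9)^1 + 6 = (-52488) + (6561) + (648) + (-63) + (6) = -45336; answer -45336
Step 3: R2 = -45336; d = -42; a(3) = 2*(26) + 2*(-13) - 2*(-42) = 110; iterating: a(3)=110, a(4)=298, a(5)=764, a(6)=1904, a(7)=4740, a(8)=11760; answer 11760

11760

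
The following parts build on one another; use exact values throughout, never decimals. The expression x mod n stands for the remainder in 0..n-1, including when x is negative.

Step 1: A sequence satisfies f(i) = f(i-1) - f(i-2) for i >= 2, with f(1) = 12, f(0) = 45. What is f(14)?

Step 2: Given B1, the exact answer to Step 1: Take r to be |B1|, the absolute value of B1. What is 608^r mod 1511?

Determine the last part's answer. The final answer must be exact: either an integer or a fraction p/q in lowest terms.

1126

Step 1: f(2) = 1*(12) - 1*(45) = -33; iterating: f(2)=-33, f(3)=-45, f(4)=-12, f(5)=33, f(6)=45, f(7)=12, f(8)=-33, f(9)=-45, f(10)=-12, f(11)=33, f(12)=45, f(13)=12, f(14)=-33; answer -33
Step 2: B1 = -33; r = 33; squarings mod 1511: 608^1=608, 608^2=980, 608^4=915, 608^8=131, 608^16=540, 608^32=1488; 608^33 = 608^1 * 608^32 = 1126 (mod 1511); answer 1126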